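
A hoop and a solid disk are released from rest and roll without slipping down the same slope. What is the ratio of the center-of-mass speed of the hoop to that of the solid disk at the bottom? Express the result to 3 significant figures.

v_ratio ≈ 0.866

Each satisfies Mgh = ½(1+k)Mv² with k = I/(MR²), so v ∝ 1/√(1+k).
For the hoop k = 1; for the solid disk k = 0.5.
v₁/v₂ = √((1+k₂)/(1+k₁)) = √(1.5/2) ≈ 0.866.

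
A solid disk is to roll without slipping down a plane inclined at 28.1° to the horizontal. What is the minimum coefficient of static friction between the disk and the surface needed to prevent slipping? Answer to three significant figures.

For this body I = (1/2)MR², i.e. k = I/(MR²) = 0.5.
Along the incline Mg sinθ − f = Ma, and torque about the center fR = Iα = kMR²(a/R) gives f = kMa.
These give a = g sinθ/(1+k) and the required friction f = kMg sinθ/(1+k).
With N = Mg cosθ, the no-slip condition f ≤ μN gives μ_min = f/N = k tanθ/(1+k).
μ_min = 0.5 × tan28.1° / 1.5 ≈ 0.178.

μ_min ≈ 0.178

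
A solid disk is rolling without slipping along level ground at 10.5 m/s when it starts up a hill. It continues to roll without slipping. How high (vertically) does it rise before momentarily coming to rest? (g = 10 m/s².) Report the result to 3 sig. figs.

With I = (1/2)MR², the ratio k = I/(MR²) is 0.5.
The rolling condition ω = v/R makes the rotational term ½I(v/R)² = ½kMv², so KE_total = ½(1+k)Mv² = (3/4)Mv².
All of this converts to potential energy at the highest point: (3/4)Mv₀² = Mgh.
Thus h = (1+k)v₀²/(2g) = 1.5 × 10.5² / (2 × 10) ≈ 8.27 m.

h ≈ 8.27 m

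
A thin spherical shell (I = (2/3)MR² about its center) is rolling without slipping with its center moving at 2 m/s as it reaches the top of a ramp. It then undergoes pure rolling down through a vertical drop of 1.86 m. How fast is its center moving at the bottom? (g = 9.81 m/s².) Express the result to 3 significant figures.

v ≈ 5.09 m/s

Here I = (2/3)MR², so the shape factor k = I/(MR²) = 2/3.
Since it rolls without slipping, ω = v/R and KE = ½Mv² + ½Iω² = ½(1+k)Mv² = (5/6)Mv².
Conserving energy between top and bottom: (5/6)Mv² = (5/6)Mv₀² + Mgh, hence v² = v₀² + 2gh/(1+k).
v = √(2² + 2×9.81×1.86/1.667) = √25.9 ≈ 5.09 m/s.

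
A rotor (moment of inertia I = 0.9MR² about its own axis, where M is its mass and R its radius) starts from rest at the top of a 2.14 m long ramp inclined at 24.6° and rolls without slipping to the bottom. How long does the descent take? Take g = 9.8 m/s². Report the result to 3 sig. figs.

For this body I = 0.9MR², i.e. k = I/(MR²) = 0.9.
Translational: Mg sinθ − f = Ma. Rotational about the CM: fR = Iα = kMRa, so f = kMa.
Hence a = g sinθ/(1+k) = 9.8×sin24.6°/1.9 = 2.147 m/s².
With constant a from rest, t = √(2L/a) = √(2·2.14/2.147) ≈ 1.41 s.

t ≈ 1.41 s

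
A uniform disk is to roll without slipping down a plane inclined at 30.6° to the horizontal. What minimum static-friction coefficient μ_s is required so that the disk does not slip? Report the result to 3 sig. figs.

μ_min ≈ 0.197

Here I = (1/2)MR², so the shape factor k = I/(MR²) = 0.5.
Along the incline Mg sinθ − f = Ma, and torque about the center fR = Iα = kMR²(a/R) gives f = kMa.
These give a = g sinθ/(1+k) and the required friction f = kMg sinθ/(1+k).
The normal force is N = Mg cosθ, so μ_min = f/N = k tanθ/(1+k).
μ_min = 0.5 × tan30.6° / 1.5 ≈ 0.197.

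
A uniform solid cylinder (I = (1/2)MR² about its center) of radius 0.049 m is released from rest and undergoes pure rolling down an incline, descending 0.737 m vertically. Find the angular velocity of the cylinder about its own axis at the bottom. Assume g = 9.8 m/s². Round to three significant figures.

ω ≈ 63.3 rad/s

With I = (1/2)MR², the ratio k = I/(MR²) is 0.5.
Pure rolling means v = ωR; then KE = ½Mv² + ½I(v/R)² = ½(1+k)Mv² = (3/4)Mv².
Energy conservation Mgh = ½(1+k)Mv² gives v = √(2gh/(1+k)) = √(2 × 9.8 × 0.737 / 1.5) = 3.103 m/s.
The angular speed follows from ω = v/R = 3.103/0.049 ≈ 63.3 rad/s.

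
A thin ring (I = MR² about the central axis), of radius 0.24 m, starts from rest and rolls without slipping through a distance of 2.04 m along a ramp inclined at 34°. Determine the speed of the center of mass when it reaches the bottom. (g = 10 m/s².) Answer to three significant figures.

For this body I = MR², i.e. k = I/(MR²) = 1.
Since it rolls without slipping, ω = v/R and KE = ½Mv² + ½Iω² = ½(1+k)Mv² = Mv².
The vertical drop is h = L sinθ = 2.04 × sin34° = 1.141 m.
Setting Mgh = Mv² gives v = √(2gh/(1+k)) = √(2·10·1.141/2) ≈ 3.38 m/s.

v ≈ 3.38 m/s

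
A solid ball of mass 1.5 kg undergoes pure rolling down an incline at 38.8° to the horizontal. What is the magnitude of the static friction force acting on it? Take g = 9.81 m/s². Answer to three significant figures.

f ≈ 2.63 N

Here I = (2/5)MR², so the shape factor k = I/(MR²) = 0.4.
Along the incline Mg sinθ − f = Ma, and torque about the center fR = Iα = kMR²(a/R) gives f = kMa.
Combining, a = g sinθ/(1+k) and f = kMa = kMg sinθ/(1+k).
f = 0.4 × 1.5 × 9.81 × sin38.8° / 1.4 ≈ 2.63 N.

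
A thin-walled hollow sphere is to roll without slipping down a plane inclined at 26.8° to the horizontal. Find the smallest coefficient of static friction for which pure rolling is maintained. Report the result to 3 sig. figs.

μ_min ≈ 0.202

With I = (2/3)MR², the ratio k = I/(MR²) is 2/3.
Newton's second law down the slope: Mg sinθ − f = Ma. The torque equation fR = Iα (with α = a/R) gives f = kMa.
These give a = g sinθ/(1+k) and the required friction f = kMg sinθ/(1+k).
The normal force is N = Mg cosθ, so μ_min = f/N = k tanθ/(1+k).
μ_min = (2/3) × tan26.8° / 1.667 ≈ 0.202.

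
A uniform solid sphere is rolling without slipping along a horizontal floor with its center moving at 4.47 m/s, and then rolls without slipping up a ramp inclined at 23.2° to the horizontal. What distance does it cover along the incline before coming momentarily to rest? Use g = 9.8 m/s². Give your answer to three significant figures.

For this body I = (2/5)MR², i.e. k = I/(MR²) = 0.4.
Since it rolls without slipping, ω = v/R and KE = ½Mv² + ½Iω² = ½(1+k)Mv² = (7/10)Mv².
Setting this equal to Mgh gives the vertical rise h = (1+k)v₀²/(2g) = 1.4×4.47²/(2×9.8) = 1.427 m.
The distance along the slope is d = h/sinθ = 1.427/sin23.2° ≈ 3.62 m.

d ≈ 3.62 m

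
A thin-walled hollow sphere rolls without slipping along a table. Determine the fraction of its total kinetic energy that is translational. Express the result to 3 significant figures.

With I = (2/3)MR², the ratio k = I/(MR²) is 2/3.
Since ω = v/R, the translational part is ½Mv² and the rotational part is ½I(v/R)² = ½kMv²; the total is ½(1+k)Mv².
The translational fraction is therefore 1/(1+k) = 1/1.667 ≈ 0.600.

fraction ≈ 0.600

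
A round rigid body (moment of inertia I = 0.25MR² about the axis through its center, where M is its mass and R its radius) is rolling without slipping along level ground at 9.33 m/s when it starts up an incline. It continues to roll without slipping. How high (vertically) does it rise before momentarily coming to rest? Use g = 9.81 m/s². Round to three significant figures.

The moment of inertia is 0.25MR², giving k ≡ I/(MR²) = 0.25.
Rolling without slipping gives ω = v/R, so the total kinetic energy is ½Mv² + ½Iω² = ½(1+k)Mv² = (5/8)Mv².
All of this converts to potential energy at the highest point: (5/8)Mv₀² = Mgh.
Thus h = (1+k)v₀²/(2g) = 1.25 × 9.33² / (2 × 9.81) ≈ 5.55 m.

h ≈ 5.55 m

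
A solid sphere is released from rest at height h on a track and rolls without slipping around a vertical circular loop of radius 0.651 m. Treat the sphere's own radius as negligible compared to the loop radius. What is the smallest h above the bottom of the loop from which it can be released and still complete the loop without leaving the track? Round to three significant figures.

Here I = (2/5)MR², so the shape factor k = I/(MR²) = 0.4.
At the top, contact is just lost when gravity alone supplies the centripetal force: Mg = Mv_top²/r, i.e. v_top² = gr.
With ω = v/R, the kinetic energy at speed v is ½(1+k)Mv² = (7/10)Mv².
Energy conservation from release (height h) to the top (height 2r): Mgh = Mg(2r) + (7/10)M·gr.
Thus h_min = 2r + (1+k)r/2 = r(2 + 1.4/2) = 0.651 × 2.7 ≈ 1.76 m.

h_min ≈ 1.76 m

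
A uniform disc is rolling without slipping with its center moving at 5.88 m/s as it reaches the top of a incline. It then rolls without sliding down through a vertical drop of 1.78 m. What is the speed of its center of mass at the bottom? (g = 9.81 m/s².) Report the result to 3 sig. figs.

The moment of inertia is (1/2)MR², giving k ≡ I/(MR²) = 0.5.
Rolling without slipping gives ω = v/R, so the total kinetic energy is ½Mv² + ½Iω² = ½(1+k)Mv² = (3/4)Mv².
Energy conservation: (3/4)Mv₀² + Mgh = (3/4)Mv², so v² = v₀² + 2gh/(1+k).
v = √(5.88² + 2×9.81×1.78/1.5) = √57.86 ≈ 7.61 m/s.

v ≈ 7.61 m/s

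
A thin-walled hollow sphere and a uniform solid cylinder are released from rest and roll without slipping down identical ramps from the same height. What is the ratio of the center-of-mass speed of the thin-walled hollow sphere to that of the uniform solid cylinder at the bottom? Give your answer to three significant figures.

v_ratio ≈ 0.949

Each satisfies Mgh = ½(1+k)Mv² with k = I/(MR²), so v ∝ 1/√(1+k).
For the thin-walled hollow sphere k = 2/3; for the uniform solid cylinder k = 0.5.
v₁/v₂ = √((1+k₂)/(1+k₁)) = √(1.5/1.667) ≈ 0.949.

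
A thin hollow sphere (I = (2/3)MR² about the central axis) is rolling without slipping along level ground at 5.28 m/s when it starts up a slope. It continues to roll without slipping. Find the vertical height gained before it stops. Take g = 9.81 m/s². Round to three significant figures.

h ≈ 2.37 m

With I = (2/3)MR², the ratio k = I/(MR²) is 2/3.
Rolling without slipping gives ω = v/R, so the total kinetic energy is ½Mv² + ½Iω² = ½(1+k)Mv² = (5/6)Mv².
All of this converts to potential energy at the highest point: (5/6)Mv₀² = Mgh.
Thus h = (1+k)v₀²/(2g) = 1.667 × 5.28² / (2 × 9.81) ≈ 2.37 m.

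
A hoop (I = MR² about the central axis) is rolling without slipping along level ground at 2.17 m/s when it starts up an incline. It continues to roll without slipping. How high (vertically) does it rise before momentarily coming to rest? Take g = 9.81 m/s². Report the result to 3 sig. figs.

The moment of inertia is MR², giving k ≡ I/(MR²) = 1.
Rolling without slipping gives ω = v/R, so the total kinetic energy is ½Mv² + ½Iω² = ½(1+k)Mv² = Mv².
At the top the kinetic energy is zero, so Mv₀² = Mgh.
Thus h = (1+k)v₀²/(2g) = 2 × 2.17² / (2 × 9.81) ≈ 0.480 m.

h ≈ 0.480 m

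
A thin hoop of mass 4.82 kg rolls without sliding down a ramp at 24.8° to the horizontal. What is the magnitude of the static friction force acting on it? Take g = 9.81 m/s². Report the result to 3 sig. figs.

With I = MR², the ratio k = I/(MR²) is 1.
Newton's second law down the slope: Mg sinθ − f = Ma. The torque equation fR = Iα (with α = a/R) gives f = kMa.
Combining, a = g sinθ/(1+k) and f = kMa = kMg sinθ/(1+k).
f = 1 × 4.82 × 9.81 × sin24.8° / 2 ≈ 9.92 N.

f ≈ 9.92 N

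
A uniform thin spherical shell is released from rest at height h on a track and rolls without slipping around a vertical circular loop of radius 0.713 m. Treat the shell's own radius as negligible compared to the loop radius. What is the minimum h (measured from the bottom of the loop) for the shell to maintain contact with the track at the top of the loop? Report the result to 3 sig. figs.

The moment of inertia is (2/3)MR², giving k ≡ I/(MR²) = 2/3.
At the top, contact is just lost when gravity alone supplies the centripetal force: Mg = Mv_top²/r, i.e. v_top² = gr.
With ω = v/R, the kinetic energy at speed v is ½(1+k)Mv² = (5/6)Mv².
Energy conservation from release (height h) to the top (height 2r): Mgh = Mg(2r) + (5/6)M·gr.
Thus h_min = 2r + (1+k)r/2 = r(2 + 1.667/2) = 0.713 × 2.833 ≈ 2.02 m.

h_min ≈ 2.02 m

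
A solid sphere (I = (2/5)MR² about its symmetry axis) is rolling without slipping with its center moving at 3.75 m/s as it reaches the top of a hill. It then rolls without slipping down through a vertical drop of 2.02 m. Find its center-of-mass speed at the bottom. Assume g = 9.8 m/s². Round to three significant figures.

v ≈ 6.51 m/s

For this body I = (2/5)MR², i.e. k = I/(MR²) = 0.4.
Rolling without slipping gives ω = v/R, so the total kinetic energy is ½Mv² + ½Iω² = ½(1+k)Mv² = (7/10)Mv².
Conserving energy between top and bottom: (7/10)Mv² = (7/10)Mv₀² + Mgh, hence v² = v₀² + 2gh/(1+k).
v = √(3.75² + 2×9.8×2.02/1.4) = √42.34 ≈ 6.51 m/s.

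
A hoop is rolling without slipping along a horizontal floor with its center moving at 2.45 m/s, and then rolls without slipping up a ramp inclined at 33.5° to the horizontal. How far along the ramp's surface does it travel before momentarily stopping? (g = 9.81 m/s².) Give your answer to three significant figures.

d ≈ 1.11 m

The moment of inertia is MR², giving k ≡ I/(MR²) = 1.
Since it rolls without slipping, ω = v/R and KE = ½Mv² + ½Iω² = ½(1+k)Mv² = Mv².
Setting this equal to Mgh gives the vertical rise h = (1+k)v₀²/(2g) = 2×2.45²/(2×9.81) = 0.6119 m.
Along the incline, d = h/sinθ = 0.6119/sin33.5° ≈ 1.11 m.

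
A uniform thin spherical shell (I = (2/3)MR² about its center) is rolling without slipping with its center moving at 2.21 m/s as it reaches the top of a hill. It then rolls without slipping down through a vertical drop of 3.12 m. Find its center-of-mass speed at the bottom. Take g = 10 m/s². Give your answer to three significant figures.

With I = (2/3)MR², the ratio k = I/(MR²) is 2/3.
Rolling without slipping gives ω = v/R, so the total kinetic energy is ½Mv² + ½Iω² = ½(1+k)Mv² = (5/6)Mv².
Conserving energy between top and bottom: (5/6)Mv² = (5/6)Mv₀² + Mgh, hence v² = v₀² + 2gh/(1+k).
v = √(2.21² + 2×10×3.12/1.667) = √42.32 ≈ 6.51 m/s.

v ≈ 6.51 m/s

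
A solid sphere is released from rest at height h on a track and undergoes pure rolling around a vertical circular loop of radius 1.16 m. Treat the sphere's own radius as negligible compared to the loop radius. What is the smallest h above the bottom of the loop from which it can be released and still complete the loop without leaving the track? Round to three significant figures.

For this body I = (2/5)MR², i.e. k = I/(MR²) = 0.4.
At the top of the loop, the minimum-contact condition is Mg = Mv_top²/r, so v_top² = gr.
With ω = v/R, the kinetic energy at speed v is ½(1+k)Mv² = (7/10)Mv².
Energy conservation from release (height h) to the top (height 2r): Mgh = Mg(2r) + (7/10)M·gr.
Thus h_min = 2r + (1+k)r/2 = r(2 + 1.4/2) = 1.16 × 2.7 ≈ 3.13 m.

h_min ≈ 3.13 m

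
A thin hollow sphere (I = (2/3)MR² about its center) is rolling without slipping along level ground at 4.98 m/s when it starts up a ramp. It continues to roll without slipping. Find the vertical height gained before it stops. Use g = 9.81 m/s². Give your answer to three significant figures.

h ≈ 2.11 m

With I = (2/3)MR², the ratio k = I/(MR²) is 2/3.
Rolling without slipping gives ω = v/R, so the total kinetic energy is ½Mv² + ½Iω² = ½(1+k)Mv² = (5/6)Mv².
All of this converts to potential energy at the highest point: (5/6)Mv₀² = Mgh.
Thus h = (1+k)v₀²/(2g) = 1.667 × 4.98² / (2 × 9.81) ≈ 2.11 m.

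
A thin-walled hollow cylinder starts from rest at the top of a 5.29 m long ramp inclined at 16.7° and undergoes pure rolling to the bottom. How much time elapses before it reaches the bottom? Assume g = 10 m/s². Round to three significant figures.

Here I = MR², so the shape factor k = I/(MR²) = 1.
Along the incline Mg sinθ − f = Ma, and torque about the center fR = Iα = kMR²(a/R) gives f = kMa.
Hence a = g sinθ/(1+k) = 10×sin16.7°/2 = 1.437 m/s².
Starting from rest, L = ½at², so t = √(2L/a) = √(2×5.29/1.437) ≈ 2.71 s.

t ≈ 2.71 s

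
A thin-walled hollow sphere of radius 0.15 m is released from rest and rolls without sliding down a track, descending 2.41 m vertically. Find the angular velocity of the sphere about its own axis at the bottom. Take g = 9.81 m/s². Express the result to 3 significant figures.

ω ≈ 35.5 rad/s

With I = (2/3)MR², the ratio k = I/(MR²) is 2/3.
Pure rolling means v = ωR; then KE = ½Mv² + ½I(v/R)² = ½(1+k)Mv² = (5/6)Mv².
Energy conservation Mgh = ½(1+k)Mv² gives v = √(2gh/(1+k)) = √(2 × 9.81 × 2.41 / 1.667) = 5.326 m/s.
The angular speed follows from ω = v/R = 5.326/0.15 ≈ 35.5 rad/s.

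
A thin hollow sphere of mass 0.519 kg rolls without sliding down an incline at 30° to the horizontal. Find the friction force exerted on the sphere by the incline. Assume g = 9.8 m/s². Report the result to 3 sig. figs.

With I = (2/3)MR², the ratio k = I/(MR²) is 2/3.
Along the incline Mg sinθ − f = Ma, and torque about the center fR = Iα = kMR²(a/R) gives f = kMa.
Combining, a = g sinθ/(1+k) and f = kMa = kMg sinθ/(1+k).
f = (2/3) × 0.519 × 9.8 × sin30° / 1.667 ≈ 1.02 N.

f ≈ 1.02 N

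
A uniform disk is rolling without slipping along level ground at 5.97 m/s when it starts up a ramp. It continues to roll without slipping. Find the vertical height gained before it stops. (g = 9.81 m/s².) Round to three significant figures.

For this body I = (1/2)MR², i.e. k = I/(MR²) = 0.5.
The rolling condition ω = v/R makes the rotational term ½I(v/R)² = ½kMv², so KE_total = ½(1+k)Mv² = (3/4)Mv².
All of this converts to potential energy at the highest point: (3/4)Mv₀² = Mgh.
Thus h = (1+k)v₀²/(2g) = 1.5 × 5.97² / (2 × 9.81) ≈ 2.72 m.

h ≈ 2.72 m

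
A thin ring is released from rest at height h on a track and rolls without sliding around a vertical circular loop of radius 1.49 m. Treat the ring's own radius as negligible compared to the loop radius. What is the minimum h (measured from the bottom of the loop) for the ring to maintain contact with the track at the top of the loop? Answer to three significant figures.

h_min ≈ 4.47 m

For this body I = MR², i.e. k = I/(MR²) = 1.
At the top, contact is just lost when gravity alone supplies the centripetal force: Mg = Mv_top²/r, i.e. v_top² = gr.
With ω = v/R, the kinetic energy at speed v is ½(1+k)Mv² = Mv².
Energy conservation from release (height h) to the top (height 2r): Mgh = Mg(2r) + M·gr.
Thus h_min = 2r + (1+k)r/2 = r(2 + 2/2) = 1.49 × 3 ≈ 4.47 m.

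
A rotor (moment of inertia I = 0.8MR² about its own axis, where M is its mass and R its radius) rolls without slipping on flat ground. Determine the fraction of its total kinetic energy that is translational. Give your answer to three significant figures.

fraction ≈ 0.556

Here I = 0.8MR², so the shape factor k = I/(MR²) = 0.8.
With ω = v/R, KE_trans = ½Mv² and KE_rot = ½Iω² = ½kMv², so KE_total = ½(1+k)Mv².
The translational fraction is therefore 1/(1+k) = 1/1.8 ≈ 0.556.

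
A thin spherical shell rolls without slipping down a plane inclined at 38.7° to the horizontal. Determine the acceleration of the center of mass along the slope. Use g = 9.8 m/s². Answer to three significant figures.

a ≈ 3.68 m/s²

With I = (2/3)MR², the ratio k = I/(MR²) is 2/3.
Along the incline Mg sinθ − f = Ma, and torque about the center fR = Iα = kMR²(a/R) gives f = kMa.
Eliminating f: Mg sinθ = (1+k)Ma, so a = g sinθ/(1+k) = 9.8 × sin38.7° / 1.667 ≈ 3.68 m/s².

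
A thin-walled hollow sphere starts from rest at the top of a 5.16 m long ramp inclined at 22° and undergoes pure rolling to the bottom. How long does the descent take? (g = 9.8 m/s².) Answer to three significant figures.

Here I = (2/3)MR², so the shape factor k = I/(MR²) = 2/3.
Translational: Mg sinθ − f = Ma. Rotational about the CM: fR = Iα = kMRa, so f = kMa.
Hence a = g sinθ/(1+k) = 9.8×sin22°/1.667 = 2.203 m/s².
Starting from rest, L = ½at², so t = √(2L/a) = √(2×5.16/2.203) ≈ 2.16 s.

t ≈ 2.16 s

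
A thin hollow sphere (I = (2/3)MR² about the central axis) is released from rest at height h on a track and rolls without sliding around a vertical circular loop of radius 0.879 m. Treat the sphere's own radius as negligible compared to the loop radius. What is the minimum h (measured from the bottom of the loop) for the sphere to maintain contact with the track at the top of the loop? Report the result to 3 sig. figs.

h_min ≈ 2.49 m

The moment of inertia is (2/3)MR², giving k ≡ I/(MR²) = 2/3.
At the top, contact is just lost when gravity alone supplies the centripetal force: Mg = Mv_top²/r, i.e. v_top² = gr.
With ω = v/R, the kinetic energy at speed v is ½(1+k)Mv² = (5/6)Mv².
Energy conservation from release (height h) to the top (height 2r): Mgh = Mg(2r) + (5/6)M·gr.
Thus h_min = 2r + (1+k)r/2 = r(2 + 1.667/2) = 0.879 × 2.833 ≈ 2.49 m.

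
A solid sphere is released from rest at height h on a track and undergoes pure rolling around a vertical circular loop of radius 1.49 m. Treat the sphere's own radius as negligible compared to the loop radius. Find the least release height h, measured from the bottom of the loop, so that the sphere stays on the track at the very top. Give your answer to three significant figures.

For this body I = (2/5)MR², i.e. k = I/(MR²) = 0.4.
At the top of the loop, the minimum-contact condition is Mg = Mv_top²/r, so v_top² = gr.
With ω = v/R, the kinetic energy at speed v is ½(1+k)Mv² = (7/10)Mv².
Energy conservation from release (height h) to the top (height 2r): Mgh = Mg(2r) + (7/10)M·gr.
Thus h_min = 2r + (1+k)r/2 = r(2 + 1.4/2) = 1.49 × 2.7 ≈ 4.02 m.

h_min ≈ 4.02 m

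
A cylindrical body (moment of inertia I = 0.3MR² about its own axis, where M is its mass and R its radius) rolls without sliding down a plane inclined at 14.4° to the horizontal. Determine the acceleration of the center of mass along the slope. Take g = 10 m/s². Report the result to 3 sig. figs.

Here I = 0.3MR², so the shape factor k = I/(MR²) = 0.3.
Newton's second law down the slope: Mg sinθ − f = Ma. The torque equation fR = Iα (with α = a/R) gives f = kMa.
Eliminating f: Mg sinθ = (1+k)Ma, so a = g sinθ/(1+k) = 10 × sin14.4° / 1.3 ≈ 1.91 m/s².

a ≈ 1.91 m/s²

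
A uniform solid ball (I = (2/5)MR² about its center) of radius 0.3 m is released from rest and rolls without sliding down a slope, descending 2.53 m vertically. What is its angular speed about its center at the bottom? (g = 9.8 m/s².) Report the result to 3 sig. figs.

For this body I = (2/5)MR², i.e. k = I/(MR²) = 0.4.
Rolling without slipping gives ω = v/R, so the total kinetic energy is ½Mv² + ½Iω² = ½(1+k)Mv² = (7/10)Mv².
Energy conservation Mgh = ½(1+k)Mv² gives v = √(2gh/(1+k)) = √(2 × 9.8 × 2.53 / 1.4) = 5.951 m/s.
Then ω = v/R = 5.951 / 0.3 ≈ 19.8 rad/s.

ω ≈ 19.8 rad/s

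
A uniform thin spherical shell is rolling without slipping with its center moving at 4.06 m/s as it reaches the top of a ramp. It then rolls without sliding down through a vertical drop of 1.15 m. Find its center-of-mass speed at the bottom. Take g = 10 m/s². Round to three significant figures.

With I = (2/3)MR², the ratio k = I/(MR²) is 2/3.
Rolling without slipping gives ω = v/R, so the total kinetic energy is ½Mv² + ½Iω² = ½(1+k)Mv² = (5/6)Mv².
Energy conservation: (5/6)Mv₀² + Mgh = (5/6)Mv², so v² = v₀² + 2gh/(1+k).
v = √(4.06² + 2×10×1.15/1.667) = √30.28 ≈ 5.50 m/s.

v ≈ 5.50 m/s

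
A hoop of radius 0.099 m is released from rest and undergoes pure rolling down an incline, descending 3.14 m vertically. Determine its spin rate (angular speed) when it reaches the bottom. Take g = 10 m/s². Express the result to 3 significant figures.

For this body I = MR², i.e. k = I/(MR²) = 1.
Pure rolling means v = ωR; then KE = ½Mv² + ½I(v/R)² = ½(1+k)Mv² = Mv².
Energy conservation Mgh = ½(1+k)Mv² gives v = √(2gh/(1+k)) = √(2 × 10 × 3.14 / 2) = 5.604 m/s.
Then ω = v/R = 5.604 / 0.099 ≈ 56.6 rad/s.

ω ≈ 56.6 rad/s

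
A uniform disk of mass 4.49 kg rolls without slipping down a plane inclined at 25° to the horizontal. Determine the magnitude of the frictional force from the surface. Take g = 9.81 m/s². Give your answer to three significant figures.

For this body I = (1/2)MR², i.e. k = I/(MR²) = 0.5.
Newton's second law down the slope: Mg sinθ − f = Ma. The torque equation fR = Iα (with α = a/R) gives f = kMa.
Combining, a = g sinθ/(1+k) and f = kMa = kMg sinθ/(1+k).
f = 0.5 × 4.49 × 9.81 × sin25° / 1.5 ≈ 6.21 N.

f ≈ 6.21 N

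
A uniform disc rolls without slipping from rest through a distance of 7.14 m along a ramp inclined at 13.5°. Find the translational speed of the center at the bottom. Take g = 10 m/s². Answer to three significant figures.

v ≈ 4.71 m/s

Here I = (1/2)MR², so the shape factor k = I/(MR²) = 0.5.
The rolling condition ω = v/R makes the rotational term ½I(v/R)² = ½kMv², so KE_total = ½(1+k)Mv² = (3/4)Mv².
The vertical drop is h = L sinθ = 7.14 × sin13.5° = 1.667 m.
Energy conservation: Mgh = (3/4)Mv², so v = √(2gh/(1+k)) = √(2 × 10 × 1.667 / 1.5) ≈ 4.71 m/s.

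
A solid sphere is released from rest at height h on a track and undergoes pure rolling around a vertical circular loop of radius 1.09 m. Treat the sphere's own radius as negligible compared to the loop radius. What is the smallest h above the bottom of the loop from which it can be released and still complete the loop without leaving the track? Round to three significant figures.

Here I = (2/5)MR², so the shape factor k = I/(MR²) = 0.4.
At the top, contact is just lost when gravity alone supplies the centripetal force: Mg = Mv_top²/r, i.e. v_top² = gr.
With ω = v/R, the kinetic energy at speed v is ½(1+k)Mv² = (7/10)Mv².
Energy conservation from release (height h) to the top (height 2r): Mgh = Mg(2r) + (7/10)M·gr.
Thus h_min = 2r + (1+k)r/2 = r(2 + 1.4/2) = 1.09 × 2.7 ≈ 2.94 m.

h_min ≈ 2.94 m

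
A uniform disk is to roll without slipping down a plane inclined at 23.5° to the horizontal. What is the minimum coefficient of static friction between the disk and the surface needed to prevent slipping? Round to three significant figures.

With I = (1/2)MR², the ratio k = I/(MR²) is 0.5.
Newton's second law down the slope: Mg sinθ − f = Ma. The torque equation fR = Iα (with α = a/R) gives f = kMa.
These give a = g sinθ/(1+k) and the required friction f = kMg sinθ/(1+k).
With N = Mg cosθ, the no-slip condition f ≤ μN gives μ_min = f/N = k tanθ/(1+k).
μ_min = 0.5 × tan23.5° / 1.5 ≈ 0.145.

μ_min ≈ 0.145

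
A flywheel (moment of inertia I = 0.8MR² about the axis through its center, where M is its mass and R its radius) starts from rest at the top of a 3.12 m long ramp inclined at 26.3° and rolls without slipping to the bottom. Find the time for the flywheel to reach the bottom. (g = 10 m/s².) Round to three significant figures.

t ≈ 1.59 s

The moment of inertia is 0.8MR², giving k ≡ I/(MR²) = 0.8.
Translational: Mg sinθ − f = Ma. Rotational about the CM: fR = Iα = kMRa, so f = kMa.
Hence a = g sinθ/(1+k) = 10×sin26.3°/1.8 = 2.462 m/s².
Starting from rest, L = ½at², so t = √(2L/a) = √(2×3.12/2.462) ≈ 1.59 s.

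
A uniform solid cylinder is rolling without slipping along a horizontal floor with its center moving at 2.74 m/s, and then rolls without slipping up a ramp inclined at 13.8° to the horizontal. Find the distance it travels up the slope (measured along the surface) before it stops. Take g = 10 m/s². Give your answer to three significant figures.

d ≈ 2.36 m

The moment of inertia is (1/2)MR², giving k ≡ I/(MR²) = 0.5.
Since it rolls without slipping, ω = v/R and KE = ½Mv² + ½Iω² = ½(1+k)Mv² = (3/4)Mv².
Setting this equal to Mgh gives the vertical rise h = (1+k)v₀²/(2g) = 1.5×2.74²/(2×10) = 0.5631 m.
Along the incline, d = h/sinθ = 0.5631/sin13.8° ≈ 2.36 m.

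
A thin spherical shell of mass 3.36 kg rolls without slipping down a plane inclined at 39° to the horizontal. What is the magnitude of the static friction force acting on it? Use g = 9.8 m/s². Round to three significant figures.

For this body I = (2/3)MR², i.e. k = I/(MR²) = 2/3.
Along the incline Mg sinθ − f = Ma, and torque about the center fR = Iα = kMR²(a/R) gives f = kMa.
Combining, a = g sinθ/(1+k) and f = kMa = kMg sinθ/(1+k).
f = (2/3) × 3.36 × 9.8 × sin39° / 1.667 ≈ 8.29 N.

f ≈ 8.29 N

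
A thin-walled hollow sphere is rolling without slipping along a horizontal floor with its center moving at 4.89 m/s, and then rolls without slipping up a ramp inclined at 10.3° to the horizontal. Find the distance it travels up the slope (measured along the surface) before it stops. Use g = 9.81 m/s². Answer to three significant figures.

With I = (2/3)MR², the ratio k = I/(MR²) is 2/3.
Rolling without slipping gives ω = v/R, so the total kinetic energy is ½Mv² + ½Iω² = ½(1+k)Mv² = (5/6)Mv².
Setting this equal to Mgh gives the vertical rise h = (1+k)v₀²/(2g) = 1.667×4.89²/(2×9.81) = 2.031 m.
Along the incline, d = h/sinθ = 2.031/sin10.3° ≈ 11.4 m.

d ≈ 11.4 m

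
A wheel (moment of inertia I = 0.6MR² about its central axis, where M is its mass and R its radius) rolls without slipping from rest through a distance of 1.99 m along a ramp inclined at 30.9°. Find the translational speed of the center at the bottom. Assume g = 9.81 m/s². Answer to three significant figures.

The moment of inertia is 0.6MR², giving k ≡ I/(MR²) = 0.6.
Rolling without slipping gives ω = v/R, so the total kinetic energy is ½Mv² + ½Iω² = ½(1+k)Mv² = (4/5)Mv².
The vertical drop is h = L sinθ = 1.99 × sin30.9° = 1.022 m.
Energy conservation: Mgh = (4/5)Mv², so v = √(2gh/(1+k)) = √(2 × 9.81 × 1.022 / 1.6) ≈ 3.54 m/s.

v ≈ 3.54 m/s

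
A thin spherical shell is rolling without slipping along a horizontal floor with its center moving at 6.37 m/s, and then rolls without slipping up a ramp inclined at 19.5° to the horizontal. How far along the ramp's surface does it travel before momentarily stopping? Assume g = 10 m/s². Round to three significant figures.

With I = (2/3)MR², the ratio k = I/(MR²) is 2/3.
The rolling condition ω = v/R makes the rotational term ½I(v/R)² = ½kMv², so KE_total = ½(1+k)Mv² = (5/6)Mv².
Setting this equal to Mgh gives the vertical rise h = (1+k)v₀²/(2g) = 1.667×6.37²/(2×10) = 3.381 m.
Along the incline, d = h/sinθ = 3.381/sin19.5° ≈ 10.1 m.

d ≈ 10.1 m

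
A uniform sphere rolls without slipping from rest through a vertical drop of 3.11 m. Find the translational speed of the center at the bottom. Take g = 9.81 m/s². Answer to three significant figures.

v ≈ 6.60 m/s

Here I = (2/5)MR², so the shape factor k = I/(MR²) = 0.4.
Since it rolls without slipping, ω = v/R and KE = ½Mv² + ½Iω² = ½(1+k)Mv² = (7/10)Mv².
Setting Mgh = (7/10)Mv² gives v = √(2gh/(1+k)) = √(2·9.81·3.11/1.4) ≈ 6.60 m/s.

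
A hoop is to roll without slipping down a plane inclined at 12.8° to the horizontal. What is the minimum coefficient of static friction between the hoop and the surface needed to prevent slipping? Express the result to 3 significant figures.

For this body I = MR², i.e. k = I/(MR²) = 1.
Newton's second law down the slope: Mg sinθ − f = Ma. The torque equation fR = Iα (with α = a/R) gives f = kMa.
These give a = g sinθ/(1+k) and the required friction f = kMg sinθ/(1+k).
With N = Mg cosθ, the no-slip condition f ≤ μN gives μ_min = f/N = k tanθ/(1+k).
μ_min = 1 × tan12.8° / 2 ≈ 0.114.

μ_min ≈ 0.114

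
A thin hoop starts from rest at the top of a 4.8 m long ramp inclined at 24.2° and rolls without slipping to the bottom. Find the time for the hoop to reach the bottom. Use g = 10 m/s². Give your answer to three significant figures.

For this body I = MR², i.e. k = I/(MR²) = 1.
Along the incline Mg sinθ − f = Ma, and torque about the center fR = Iα = kMR²(a/R) gives f = kMa.
Hence a = g sinθ/(1+k) = 10×sin24.2°/2 = 2.05 m/s².
Starting from rest, L = ½at², so t = √(2L/a) = √(2×4.8/2.05) ≈ 2.16 s.

t ≈ 2.16 s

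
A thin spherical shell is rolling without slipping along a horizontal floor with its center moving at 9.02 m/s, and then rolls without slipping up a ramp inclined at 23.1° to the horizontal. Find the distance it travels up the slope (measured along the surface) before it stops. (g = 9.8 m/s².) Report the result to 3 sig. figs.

d ≈ 17.6 m

The moment of inertia is (2/3)MR², giving k ≡ I/(MR²) = 2/3.
The rolling condition ω = v/R makes the rotational term ½I(v/R)² = ½kMv², so KE_total = ½(1+k)Mv² = (5/6)Mv².
Setting this equal to Mgh gives the vertical rise h = (1+k)v₀²/(2g) = 1.667×9.02²/(2×9.8) = 6.918 m.
The distance along the slope is d = h/sinθ = 6.918/sin23.1° ≈ 17.6 m.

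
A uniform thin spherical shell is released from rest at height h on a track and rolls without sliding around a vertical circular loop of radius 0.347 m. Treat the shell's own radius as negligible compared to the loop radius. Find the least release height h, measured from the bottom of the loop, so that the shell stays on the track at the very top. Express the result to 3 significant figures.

With I = (2/3)MR², the ratio k = I/(MR²) is 2/3.
At the top, contact is just lost when gravity alone supplies the centripetal force: Mg = Mv_top²/r, i.e. v_top² = gr.
With ω = v/R, the kinetic energy at speed v is ½(1+k)Mv² = (5/6)Mv².
Energy conservation from release (height h) to the top (height 2r): Mgh = Mg(2r) + (5/6)M·gr.
Thus h_min = 2r + (1+k)r/2 = r(2 + 1.667/2) = 0.347 × 2.833 ≈ 0.983 m.

h_min ≈ 0.983 m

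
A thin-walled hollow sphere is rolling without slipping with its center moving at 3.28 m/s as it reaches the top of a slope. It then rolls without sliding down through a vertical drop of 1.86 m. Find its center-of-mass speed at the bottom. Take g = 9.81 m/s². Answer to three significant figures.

With I = (2/3)MR², the ratio k = I/(MR²) is 2/3.
The rolling condition ω = v/R makes the rotational term ½I(v/R)² = ½kMv², so KE_total = ½(1+k)Mv² = (5/6)Mv².
Energy conservation: (5/6)Mv₀² + Mgh = (5/6)Mv², so v² = v₀² + 2gh/(1+k).
v = √(3.28² + 2×9.81×1.86/1.667) = √32.65 ≈ 5.71 m/s.

v ≈ 5.71 m/s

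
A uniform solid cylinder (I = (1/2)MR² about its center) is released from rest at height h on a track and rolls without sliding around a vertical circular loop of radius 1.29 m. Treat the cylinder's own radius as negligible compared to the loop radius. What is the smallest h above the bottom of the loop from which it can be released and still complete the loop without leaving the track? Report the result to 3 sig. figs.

h_min ≈ 3.55 m

Here I = (1/2)MR², so the shape factor k = I/(MR²) = 0.5.
At the top, contact is just lost when gravity alone supplies the centripetal force: Mg = Mv_top²/r, i.e. v_top² = gr.
With ω = v/R, the kinetic energy at speed v is ½(1+k)Mv² = (3/4)Mv².
Energy conservation from release (height h) to the top (height 2r): Mgh = Mg(2r) + (3/4)M·gr.
Thus h_min = 2r + (1+k)r/2 = r(2 + 1.5/2) = 1.29 × 2.75 ≈ 3.55 m.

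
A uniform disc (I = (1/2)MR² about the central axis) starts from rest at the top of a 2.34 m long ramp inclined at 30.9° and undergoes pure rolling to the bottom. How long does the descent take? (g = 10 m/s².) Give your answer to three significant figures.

The moment of inertia is (1/2)MR², giving k ≡ I/(MR²) = 0.5.
Translational: Mg sinθ − f = Ma. Rotational about the CM: fR = Iα = kMRa, so f = kMa.
Hence a = g sinθ/(1+k) = 10×sin30.9°/1.5 = 3.424 m/s².
Starting from rest, L = ½at², so t = √(2L/a) = √(2×2.34/3.424) ≈ 1.17 s.

t ≈ 1.17 s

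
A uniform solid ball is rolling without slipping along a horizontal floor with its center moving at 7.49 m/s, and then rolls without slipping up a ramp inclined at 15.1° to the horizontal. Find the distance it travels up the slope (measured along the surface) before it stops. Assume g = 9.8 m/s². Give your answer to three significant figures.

d ≈ 15.4 m

For this body I = (2/5)MR², i.e. k = I/(MR²) = 0.4.
Pure rolling means v = ωR; then KE = ½Mv² + ½I(v/R)² = ½(1+k)Mv² = (7/10)Mv².
Setting this equal to Mgh gives the vertical rise h = (1+k)v₀²/(2g) = 1.4×7.49²/(2×9.8) = 4.007 m.
Along the incline, d = h/sinθ = 4.007/sin15.1° ≈ 15.4 m.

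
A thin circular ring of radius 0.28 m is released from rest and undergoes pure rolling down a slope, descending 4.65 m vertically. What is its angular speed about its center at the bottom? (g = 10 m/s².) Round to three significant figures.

ω ≈ 24.4 rad/s

With I = MR², the ratio k = I/(MR²) is 1.
Rolling without slipping gives ω = v/R, so the total kinetic energy is ½Mv² + ½Iω² = ½(1+k)Mv² = Mv².
Energy conservation Mgh = ½(1+k)Mv² gives v = √(2gh/(1+k)) = √(2 × 10 × 4.65 / 2) = 6.819 m/s.
The angular speed follows from ω = v/R = 6.819/0.28 ≈ 24.4 rad/s.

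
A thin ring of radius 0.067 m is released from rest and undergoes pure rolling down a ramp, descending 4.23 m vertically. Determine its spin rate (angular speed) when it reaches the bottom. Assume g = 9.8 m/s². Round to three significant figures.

For this body I = MR², i.e. k = I/(MR²) = 1.
Since it rolls without slipping, ω = v/R and KE = ½Mv² + ½Iω² = ½(1+k)Mv² = Mv².
Energy conservation Mgh = ½(1+k)Mv² gives v = √(2gh/(1+k)) = √(2 × 9.8 × 4.23 / 2) = 6.438 m/s.
Then ω = v/R = 6.438 / 0.067 ≈ 96.1 rad/s.

ω ≈ 96.1 rad/s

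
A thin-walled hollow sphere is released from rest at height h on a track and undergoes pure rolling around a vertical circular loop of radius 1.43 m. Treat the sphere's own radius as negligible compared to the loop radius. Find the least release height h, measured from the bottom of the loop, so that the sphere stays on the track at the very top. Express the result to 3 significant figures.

The moment of inertia is (2/3)MR², giving k ≡ I/(MR²) = 2/3.
At the top, contact is just lost when gravity alone supplies the centripetal force: Mg = Mv_top²/r, i.e. v_top² = gr.
With ω = v/R, the kinetic energy at speed v is ½(1+k)Mv² = (5/6)Mv².
Energy conservation from release (height h) to the top (height 2r): Mgh = Mg(2r) + (5/6)M·gr.
Thus h_min = 2r + (1+k)r/2 = r(2 + 1.667/2) = 1.43 × 2.833 ≈ 4.05 m.

h_min ≈ 4.05 m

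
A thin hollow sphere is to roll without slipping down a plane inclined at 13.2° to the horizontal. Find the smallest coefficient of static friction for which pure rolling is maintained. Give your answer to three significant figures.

For this body I = (2/3)MR², i.e. k = I/(MR²) = 2/3.
Translational: Mg sinθ − f = Ma. Rotational about the CM: fR = Iα = kMRa, so f = kMa.
These give a = g sinθ/(1+k) and the required friction f = kMg sinθ/(1+k).
The normal force is N = Mg cosθ, so μ_min = f/N = k tanθ/(1+k).
μ_min = (2/3) × tan13.2° / 1.667 ≈ 0.0938.

μ_min ≈ 0.0938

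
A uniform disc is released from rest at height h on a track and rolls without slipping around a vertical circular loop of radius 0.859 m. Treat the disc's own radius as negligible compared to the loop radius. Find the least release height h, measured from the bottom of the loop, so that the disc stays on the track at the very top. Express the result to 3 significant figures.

h_min ≈ 2.36 m

For this body I = (1/2)MR², i.e. k = I/(MR²) = 0.5.
At the top of the loop, the minimum-contact condition is Mg = Mv_top²/r, so v_top² = gr.
With ω = v/R, the kinetic energy at speed v is ½(1+k)Mv² = (3/4)Mv².
Energy conservation from release (height h) to the top (height 2r): Mgh = Mg(2r) + (3/4)M·gr.
Thus h_min = 2r + (1+k)r/2 = r(2 + 1.5/2) = 0.859 × 2.75 ≈ 2.36 m.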